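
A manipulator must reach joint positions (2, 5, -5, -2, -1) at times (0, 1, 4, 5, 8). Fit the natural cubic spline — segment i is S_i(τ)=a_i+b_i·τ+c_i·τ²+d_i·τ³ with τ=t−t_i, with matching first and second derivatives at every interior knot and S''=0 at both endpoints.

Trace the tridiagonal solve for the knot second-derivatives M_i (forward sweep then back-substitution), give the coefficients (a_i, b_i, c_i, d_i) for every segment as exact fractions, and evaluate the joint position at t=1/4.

Δ: Δ0=3, Δ1=-10/3, Δ2=3, Δ3=1/3
row 1: diag=8, rhs=-38; c'=3/8, d'=-19/4
row 2: denom=8−3·3/8=55/8; d'=(38−3·-19/4)/(55/8)=38/5
row 3: denom=8−1·8/55=432/55; d'=(-16−1·38/5)/(432/55)=-649/216
back: M3=-649/216
back: M2=38/5−8/55·-649/216=217/27
back: M1=-19/4−3/8·217/27=-559/72
M: M0=0, M1=-559/72, M2=217/27, M3=-649/216, M4=0
seg 0: a=2, c=M0/2=0, d=(M1−M0)/(6·1)=-559/432, b=Δ0−h0·(2M0+M1)/6=1855/432
seg 1: a=5, c=M1/2=-559/144, d=(M2−M1)/(6·3)=3413/3888, b=Δ1−h1·(2M1+M2)/6=89/216
seg 2: a=-5, c=M2/2=217/54, d=(M3−M2)/(6·1)=-265/144, b=Δ2−h2·(2M2+M3)/6=355/432
seg 3: a=-2, c=M3/2=-649/432, d=(M4−M3)/(6·3)=649/3888, b=Δ3−h3·(2M3+M4)/6=721/216
t_q=1/4 → seg 0, τ=1/4; S=2+1855/432·τ+0·τ²+-559/432·τ³=28139/9216

  seg 0: a=2 b=1855/432 c=0 d=-559/432
  seg 1: a=5 b=89/216 c=-559/144 d=3413/3888
  seg 2: a=-5 b=355/432 c=217/54 d=-265/144
  seg 3: a=-2 b=721/216 c=-649/432 d=649/3888
S(1/4) = 28139/9216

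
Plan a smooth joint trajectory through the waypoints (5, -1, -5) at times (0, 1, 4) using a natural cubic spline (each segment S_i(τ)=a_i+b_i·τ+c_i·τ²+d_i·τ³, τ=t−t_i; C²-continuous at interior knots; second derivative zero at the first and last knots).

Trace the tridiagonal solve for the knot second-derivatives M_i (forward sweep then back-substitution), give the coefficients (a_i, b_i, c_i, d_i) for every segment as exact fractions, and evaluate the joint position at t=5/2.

Δ: Δ0=-6, Δ1=-4/3
row 1: diag=8, rhs=28; c'=3/8, d'=7/2
back: M1=7/2
M: M0=0, M1=7/2, M2=0
seg 0: a=5, c=M0/2=0, d=(M1−M0)/(6·1)=7/12, b=Δ0−h0·(2M0+M1)/6=-79/12
seg 1: a=-1, c=M1/2=7/4, d=(M2−M1)/(6·3)=-7/36, b=Δ1−h1·(2M1+M2)/6=-29/6
t_q=5/2 → seg 1, τ=3/2; S=-1+-29/6·τ+7/4·τ²+-7/36·τ³=-159/32

  seg 0: a=5 b=-79/12 c=0 d=7/12
  seg 1: a=-1 b=-29/6 c=7/4 d=-7/36
S(5/2) = -159/32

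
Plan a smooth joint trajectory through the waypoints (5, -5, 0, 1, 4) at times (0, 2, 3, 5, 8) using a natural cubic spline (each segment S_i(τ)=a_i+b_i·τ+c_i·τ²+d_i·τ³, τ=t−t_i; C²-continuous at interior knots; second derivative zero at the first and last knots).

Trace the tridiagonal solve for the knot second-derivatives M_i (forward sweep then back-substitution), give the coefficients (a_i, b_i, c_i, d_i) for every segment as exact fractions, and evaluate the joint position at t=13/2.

Δ: Δ0=-5, Δ1=5, Δ2=1/2, Δ3=1
row 1: diag=6, rhs=60; c'=1/6, d'=10
row 2: denom=6−1·1/6=35/6; d'=(-27−1·10)/(35/6)=-222/35
row 3: denom=10−2·12/35=326/35; d'=(3−2·-222/35)/(326/35)=549/326
back: M3=549/326
back: M2=-222/35−12/35·549/326=-1128/163
back: M1=10−1/6·-1128/163=1818/163
M: M0=0, M1=1818/163, M2=-1128/163, M3=549/326, M4=0
seg 0: a=5, c=M0/2=0, d=(M1−M0)/(6·2)=303/326, b=Δ0−h0·(2M0+M1)/6=-1421/163
seg 1: a=-5, c=M1/2=909/163, d=(M2−M1)/(6·1)=-491/163, b=Δ1−h1·(2M1+M2)/6=397/163
seg 2: a=0, c=M2/2=-564/163, d=(M3−M2)/(6·2)=935/1304, b=Δ2−h2·(2M2+M3)/6=742/163
seg 3: a=1, c=M3/2=549/652, d=(M4−M3)/(6·3)=-61/652, b=Δ3−h3·(2M3+M4)/6=-223/326
t_q=13/2 → seg 3, τ=3/2; S=1+-223/326·τ+549/652·τ²+-61/652·τ³=8099/5216

  seg 0: a=5 b=-1421/163 c=0 d=303/326
  seg 1: a=-5 b=397/163 c=909/163 d=-491/163
  seg 2: a=0 b=742/163 c=-564/163 d=935/1304
  seg 3: a=1 b=-223/326 c=549/652 d=-61/652
S(13/2) = 8099/5216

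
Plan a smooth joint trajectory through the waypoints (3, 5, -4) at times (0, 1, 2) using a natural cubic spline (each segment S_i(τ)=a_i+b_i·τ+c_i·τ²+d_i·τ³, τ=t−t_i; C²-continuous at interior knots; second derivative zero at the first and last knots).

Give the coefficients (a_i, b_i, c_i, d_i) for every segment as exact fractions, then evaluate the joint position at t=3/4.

  seg 0: a=3 b=19/4 c=0 d=-11/4
  seg 1: a=5 b=-7/2 c=-33/4 d=11/4
S(3/4) = 1383/256

Δ: Δ0=2, Δ1=-9
row 1: diag=4, rhs=-66; c'=1/4, d'=-33/2
back: M1=-33/2
M: M0=0, M1=-33/2, M2=0
seg 0: a=3, c=M0/2=0, d=(M1−M0)/(6·1)=-11/4, b=Δ0−h0·(2M0+M1)/6=19/4
seg 1: a=5, c=M1/2=-33/4, d=(M2−M1)/(6·1)=11/4, b=Δ1−h1·(2M1+M2)/6=-7/2
t_q=3/4 → seg 0, τ=3/4; S=3+19/4·τ+0·τ²+-11/4·τ³=1383/256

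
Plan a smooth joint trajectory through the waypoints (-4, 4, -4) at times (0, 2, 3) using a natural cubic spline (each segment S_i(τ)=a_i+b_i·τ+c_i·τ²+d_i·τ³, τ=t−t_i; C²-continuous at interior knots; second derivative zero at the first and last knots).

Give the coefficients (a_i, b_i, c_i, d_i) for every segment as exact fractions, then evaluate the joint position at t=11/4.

  seg 0: a=-4 b=8 c=0 d=-1
  seg 1: a=4 b=-4 c=-6 d=2
S(11/4) = -49/32

Δ: Δ0=4, Δ1=-8
row 1: diag=6, rhs=-72; c'=1/6, d'=-12
back: M1=-12
M: M0=0, M1=-12, M2=0
seg 0: a=-4, c=M0/2=0, d=(M1−M0)/(6·2)=-1, b=Δ0−h0·(2M0+M1)/6=8
seg 1: a=4, c=M1/2=-6, d=(M2−M1)/(6·1)=2, b=Δ1−h1·(2M1+M2)/6=-4
t_q=11/4 → seg 1, τ=3/4; S=4+-4·τ+-6·τ²+2·τ³=-49/32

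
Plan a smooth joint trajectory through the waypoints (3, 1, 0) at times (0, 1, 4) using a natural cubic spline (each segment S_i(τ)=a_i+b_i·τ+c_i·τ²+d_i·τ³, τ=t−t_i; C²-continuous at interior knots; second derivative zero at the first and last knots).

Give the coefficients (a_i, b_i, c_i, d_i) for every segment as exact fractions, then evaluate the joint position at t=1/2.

Δ: Δ0=-2, Δ1=-1/3
row 1: diag=8, rhs=10; c'=3/8, d'=5/4
back: M1=5/4
M: M0=0, M1=5/4, M2=0
seg 0: a=3, c=M0/2=0, d=(M1−M0)/(6·1)=5/24, b=Δ0−h0·(2M0+M1)/6=-53/24
seg 1: a=1, c=M1/2=5/8, d=(M2−M1)/(6·3)=-5/72, b=Δ1−h1·(2M1+M2)/6=-19/12
t_q=1/2 → seg 0, τ=1/2; S=3+-53/24·τ+0·τ²+5/24·τ³=123/64

  seg 0: a=3 b=-53/24 c=0 d=5/24
  seg 1: a=1 b=-19/12 c=5/8 d=-5/72
S(1/2) = 123/64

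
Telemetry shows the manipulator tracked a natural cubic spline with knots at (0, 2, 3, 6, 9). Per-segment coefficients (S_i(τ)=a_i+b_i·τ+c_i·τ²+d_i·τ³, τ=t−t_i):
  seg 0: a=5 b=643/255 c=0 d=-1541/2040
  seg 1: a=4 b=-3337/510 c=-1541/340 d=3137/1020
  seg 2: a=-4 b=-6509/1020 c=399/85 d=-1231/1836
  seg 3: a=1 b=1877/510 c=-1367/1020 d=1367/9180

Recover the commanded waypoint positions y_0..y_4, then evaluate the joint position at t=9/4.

y_0=5 y_1=4 y_2=-4 y_3=1 y_4=4
S(9/4) = 46327/21760

y_0 = S_0(0) = a_0 = 5
y_1 = S_1(0) = a_1 = 4
y_2 = S_2(0) = a_2 = -4
y_3 = S_3(0) = a_3 = 1
y_4 = S_3(3) = 4
t_q=9/4 is in segment 1 (τ=1/4); S_1(τ)=46327/21760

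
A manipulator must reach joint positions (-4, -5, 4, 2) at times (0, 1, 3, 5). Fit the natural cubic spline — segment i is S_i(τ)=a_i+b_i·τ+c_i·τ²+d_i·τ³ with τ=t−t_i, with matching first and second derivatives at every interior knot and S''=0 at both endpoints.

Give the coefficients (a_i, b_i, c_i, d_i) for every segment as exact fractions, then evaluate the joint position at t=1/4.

  seg 0: a=-4 b=-9/4 c=0 d=5/4
  seg 1: a=-5 b=3/2 c=15/4 d=-9/8
  seg 2: a=4 b=3 c=-3 d=1/2
S(1/4) = -1163/256

Δ: Δ0=-1, Δ1=9/2, Δ2=-1
row 1: diag=6, rhs=33; c'=1/3, d'=11/2
row 2: denom=8−2·1/3=22/3; d'=(-33−2·11/2)/(22/3)=-6
back: M2=-6
back: M1=11/2−1/3·-6=15/2
M: M0=0, M1=15/2, M2=-6, M3=0
seg 0: a=-4, c=M0/2=0, d=(M1−M0)/(6·1)=5/4, b=Δ0−h0·(2M0+M1)/6=-9/4
seg 1: a=-5, c=M1/2=15/4, d=(M2−M1)/(6·2)=-9/8, b=Δ1−h1·(2M1+M2)/6=3/2
seg 2: a=4, c=M2/2=-3, d=(M3−M2)/(6·2)=1/2, b=Δ2−h2·(2M2+M3)/6=3
t_q=1/4 → seg 0, τ=1/4; S=-4+-9/4·τ+0·τ²+5/4·τ³=-1163/256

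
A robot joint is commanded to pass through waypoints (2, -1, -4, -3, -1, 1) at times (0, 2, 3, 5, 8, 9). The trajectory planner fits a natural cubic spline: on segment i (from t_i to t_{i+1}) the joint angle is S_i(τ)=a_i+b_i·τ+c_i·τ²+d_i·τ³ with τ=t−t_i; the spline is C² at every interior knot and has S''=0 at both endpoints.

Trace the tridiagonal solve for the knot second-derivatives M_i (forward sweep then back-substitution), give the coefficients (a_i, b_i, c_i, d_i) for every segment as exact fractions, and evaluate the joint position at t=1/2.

Δ: Δ0=-3/2, Δ1=-3, Δ2=1/2, Δ3=2/3, Δ4=2
row 1: diag=6, rhs=-9; c'=1/6, d'=-3/2
row 2: denom=6−1·1/6=35/6; d'=(21−1·-3/2)/(35/6)=27/7
row 3: denom=10−2·12/35=326/35; d'=(1−2·27/7)/(326/35)=-235/326
row 4: denom=8−3·105/326=2293/326; d'=(8−3·-235/326)/(2293/326)=3313/2293
back: M4=3313/2293
back: M3=-235/326−105/326·3313/2293=-2720/2293
back: M2=27/7−12/35·-2720/2293=9777/2293
back: M1=-3/2−1/6·9777/2293=-5069/2293
M: M0=0, M1=-5069/2293, M2=9777/2293, M3=-2720/2293, M4=3313/2293, M5=0
seg 0: a=2, c=M0/2=0, d=(M1−M0)/(6·2)=-5069/27516, b=Δ0−h0·(2M0+M1)/6=-10499/13758
seg 1: a=-1, c=M1/2=-5069/4586, d=(M2−M1)/(6·1)=7423/6879, b=Δ1−h1·(2M1+M2)/6=-40913/13758
seg 2: a=-4, c=M2/2=9777/4586, d=(M3−M2)/(6·2)=-12497/27516, b=Δ2−h2·(2M2+M3)/6=-26789/13758
seg 3: a=-3, c=M3/2=-1360/2293, d=(M4−M3)/(6·3)=2011/13758, b=Δ3−h3·(2M3+M4)/6=15553/13758
seg 4: a=-1, c=M4/2=3313/4586, d=(M5−M4)/(6·1)=-3313/13758, b=Δ4−h4·(2M4+M5)/6=10445/6879
t_q=1/2 → seg 0, τ=1/2; S=2+-10499/13758·τ+0·τ²+-5069/27516·τ³=117065/73376

  seg 0: a=2 b=-10499/13758 c=0 d=-5069/27516
  seg 1: a=-1 b=-40913/13758 c=-5069/4586 d=7423/6879
  seg 2: a=-4 b=-26789/13758 c=9777/4586 d=-12497/27516
  seg 3: a=-3 b=15553/13758 c=-1360/2293 d=2011/13758
  seg 4: a=-1 b=10445/6879 c=3313/4586 d=-3313/13758
S(1/2) = 117065/73376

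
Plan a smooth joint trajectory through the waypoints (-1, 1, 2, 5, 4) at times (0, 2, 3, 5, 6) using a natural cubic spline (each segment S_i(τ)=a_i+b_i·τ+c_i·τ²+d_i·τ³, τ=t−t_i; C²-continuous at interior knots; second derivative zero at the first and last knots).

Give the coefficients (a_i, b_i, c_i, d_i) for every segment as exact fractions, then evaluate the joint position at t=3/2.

  seg 0: a=-1 b=101/93 c=0 d=-2/93
  seg 1: a=1 b=77/93 c=-4/31 d=28/93
  seg 2: a=2 b=137/93 c=24/31 d=-283/744
  seg 3: a=5 b=1/186 c=-187/124 d=187/372
S(3/2) = 69/124

Δ: Δ0=1, Δ1=1, Δ2=3/2, Δ3=-1
row 1: diag=6, rhs=0; c'=1/6, d'=0
row 2: denom=6−1·1/6=35/6; d'=(3−1·0)/(35/6)=18/35
row 3: denom=6−2·12/35=186/35; d'=(-15−2·18/35)/(186/35)=-187/62
back: M3=-187/62
back: M2=18/35−12/35·-187/62=48/31
back: M1=0−1/6·48/31=-8/31
M: M0=0, M1=-8/31, M2=48/31, M3=-187/62, M4=0
seg 0: a=-1, c=M0/2=0, d=(M1−M0)/(6·2)=-2/93, b=Δ0−h0·(2M0+M1)/6=101/93
seg 1: a=1, c=M1/2=-4/31, d=(M2−M1)/(6·1)=28/93, b=Δ1−h1·(2M1+M2)/6=77/93
seg 2: a=2, c=M2/2=24/31, d=(M3−M2)/(6·2)=-283/744, b=Δ2−h2·(2M2+M3)/6=137/93
seg 3: a=5, c=M3/2=-187/124, d=(M4−M3)/(6·1)=187/372, b=Δ3−h3·(2M3+M4)/6=1/186
t_q=3/2 → seg 0, τ=3/2; S=-1+101/93·τ+0·τ²+-2/93·τ³=69/124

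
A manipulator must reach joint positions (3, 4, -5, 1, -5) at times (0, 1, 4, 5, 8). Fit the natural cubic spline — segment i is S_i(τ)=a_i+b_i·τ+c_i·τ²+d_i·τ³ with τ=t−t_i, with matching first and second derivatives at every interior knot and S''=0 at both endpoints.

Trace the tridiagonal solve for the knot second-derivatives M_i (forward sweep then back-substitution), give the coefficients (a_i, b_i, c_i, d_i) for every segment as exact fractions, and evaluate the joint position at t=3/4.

Δ: Δ0=1, Δ1=-3, Δ2=6, Δ3=-2
row 1: diag=8, rhs=-24; c'=3/8, d'=-3
row 2: denom=8−3·3/8=55/8; d'=(54−3·-3)/(55/8)=504/55
row 3: denom=8−1·8/55=432/55; d'=(-48−1·504/55)/(432/55)=-131/18
back: M3=-131/18
back: M2=504/55−8/55·-131/18=92/9
back: M1=-3−3/8·92/9=-41/6
M: M0=0, M1=-41/6, M2=92/9, M3=-131/18, M4=0
seg 0: a=3, c=M0/2=0, d=(M1−M0)/(6·1)=-41/36, b=Δ0−h0·(2M0+M1)/6=77/36
seg 1: a=4, c=M1/2=-41/12, d=(M2−M1)/(6·3)=307/324, b=Δ1−h1·(2M1+M2)/6=-23/18
seg 2: a=-5, c=M2/2=46/9, d=(M3−M2)/(6·1)=-35/12, b=Δ2−h2·(2M2+M3)/6=137/36
seg 3: a=1, c=M3/2=-131/36, d=(M4−M3)/(6·3)=131/324, b=Δ3−h3·(2M3+M4)/6=95/18
t_q=3/4 → seg 0, τ=3/4; S=3+77/36·τ+0·τ²+-41/36·τ³=3167/768

  seg 0: a=3 b=77/36 c=0 d=-41/36
  seg 1: a=4 b=-23/18 c=-41/12 d=307/324
  seg 2: a=-5 b=137/36 c=46/9 d=-35/12
  seg 3: a=1 b=95/18 c=-131/36 d=131/324
S(3/4) = 3167/768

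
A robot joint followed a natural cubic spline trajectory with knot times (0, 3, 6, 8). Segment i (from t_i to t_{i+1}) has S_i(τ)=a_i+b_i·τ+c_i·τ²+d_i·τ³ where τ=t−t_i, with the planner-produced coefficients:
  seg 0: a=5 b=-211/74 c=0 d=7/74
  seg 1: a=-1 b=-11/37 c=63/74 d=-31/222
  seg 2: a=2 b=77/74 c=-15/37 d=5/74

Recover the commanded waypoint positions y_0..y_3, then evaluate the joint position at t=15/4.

y_0=5 y_1=-1 y_2=2 y_3=3
S(15/4) = -3803/4736

y_0 = S_0(0) = a_0 = 5
y_1 = S_1(0) = a_1 = -1
y_2 = S_2(0) = a_2 = 2
y_3 = S_2(2) = 3
t_q=15/4 is in segment 1 (τ=3/4); S_1(τ)=-3803/4736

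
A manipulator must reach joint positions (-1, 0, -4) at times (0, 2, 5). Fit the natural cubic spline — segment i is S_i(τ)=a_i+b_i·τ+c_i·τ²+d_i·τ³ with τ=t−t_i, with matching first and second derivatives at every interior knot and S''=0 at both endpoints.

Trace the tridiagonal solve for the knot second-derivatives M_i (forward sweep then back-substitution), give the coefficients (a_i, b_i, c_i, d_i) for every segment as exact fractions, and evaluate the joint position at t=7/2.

  seg 0: a=-1 b=13/15 c=0 d=-11/120
  seg 1: a=0 b=-7/30 c=-11/20 d=11/180
S(7/2) = -221/160

Δ: Δ0=1/2, Δ1=-4/3
row 1: diag=10, rhs=-11; c'=3/10, d'=-11/10
back: M1=-11/10
M: M0=0, M1=-11/10, M2=0
seg 0: a=-1, c=M0/2=0, d=(M1−M0)/(6·2)=-11/120, b=Δ0−h0·(2M0+M1)/6=13/15
seg 1: a=0, c=M1/2=-11/20, d=(M2−M1)/(6·3)=11/180, b=Δ1−h1·(2M1+M2)/6=-7/30
t_q=7/2 → seg 1, τ=3/2; S=0+-7/30·τ+-11/20·τ²+11/180·τ³=-221/160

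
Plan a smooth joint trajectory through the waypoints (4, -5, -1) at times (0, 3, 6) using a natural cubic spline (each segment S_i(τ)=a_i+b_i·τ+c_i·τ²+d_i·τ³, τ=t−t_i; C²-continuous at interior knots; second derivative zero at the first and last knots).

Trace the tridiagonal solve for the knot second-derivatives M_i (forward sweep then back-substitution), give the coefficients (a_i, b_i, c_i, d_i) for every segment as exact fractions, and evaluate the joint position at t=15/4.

  seg 0: a=4 b=-49/12 c=0 d=13/108
  seg 1: a=-5 b=-5/6 c=13/12 d=-13/108
S(15/4) = -1297/256

Δ: Δ0=-3, Δ1=4/3
row 1: diag=12, rhs=26; c'=1/4, d'=13/6
back: M1=13/6
M: M0=0, M1=13/6, M2=0
seg 0: a=4, c=M0/2=0, d=(M1−M0)/(6·3)=13/108, b=Δ0−h0·(2M0+M1)/6=-49/12
seg 1: a=-5, c=M1/2=13/12, d=(M2−M1)/(6·3)=-13/108, b=Δ1−h1·(2M1+M2)/6=-5/6
t_q=15/4 → seg 1, τ=3/4; S=-5+-5/6·τ+13/12·τ²+-13/108·τ³=-1297/256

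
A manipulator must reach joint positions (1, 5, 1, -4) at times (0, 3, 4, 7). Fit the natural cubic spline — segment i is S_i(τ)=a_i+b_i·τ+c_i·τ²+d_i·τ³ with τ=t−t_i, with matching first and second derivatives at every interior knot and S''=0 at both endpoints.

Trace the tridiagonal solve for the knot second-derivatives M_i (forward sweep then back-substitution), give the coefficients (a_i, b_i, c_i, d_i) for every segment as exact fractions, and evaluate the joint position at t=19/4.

  seg 0: a=1 b=73/21 c=0 d=-5/21
  seg 1: a=5 b=-62/21 c=-15/7 d=23/21
  seg 2: a=1 b=-83/21 c=8/7 d=-8/63
S(19/4) = -11/8

Δ: Δ0=4/3, Δ1=-4, Δ2=-5/3
row 1: diag=8, rhs=-32; c'=1/8, d'=-4
row 2: denom=8−1·1/8=63/8; d'=(14−1·-4)/(63/8)=16/7
back: M2=16/7
back: M1=-4−1/8·16/7=-30/7
M: M0=0, M1=-30/7, M2=16/7, M3=0
seg 0: a=1, c=M0/2=0, d=(M1−M0)/(6·3)=-5/21, b=Δ0−h0·(2M0+M1)/6=73/21
seg 1: a=5, c=M1/2=-15/7, d=(M2−M1)/(6·1)=23/21, b=Δ1−h1·(2M1+M2)/6=-62/21
seg 2: a=1, c=M2/2=8/7, d=(M3−M2)/(6·3)=-8/63, b=Δ2−h2·(2M2+M3)/6=-83/21
t_q=19/4 → seg 2, τ=3/4; S=1+-83/21·τ+8/7·τ²+-8/63·τ³=-11/8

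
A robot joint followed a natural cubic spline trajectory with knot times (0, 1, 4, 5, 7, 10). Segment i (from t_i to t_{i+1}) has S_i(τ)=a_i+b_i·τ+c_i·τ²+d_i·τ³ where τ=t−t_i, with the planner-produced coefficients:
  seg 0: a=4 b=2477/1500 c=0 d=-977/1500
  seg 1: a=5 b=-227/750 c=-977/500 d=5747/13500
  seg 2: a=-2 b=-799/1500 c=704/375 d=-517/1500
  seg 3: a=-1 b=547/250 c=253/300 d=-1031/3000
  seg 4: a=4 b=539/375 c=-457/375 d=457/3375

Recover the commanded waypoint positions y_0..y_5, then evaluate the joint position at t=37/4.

y_0 = S_0(0) = a_0 = 4
y_1 = S_1(0) = a_1 = 5
y_2 = S_2(0) = a_2 = -2
y_3 = S_3(0) = a_3 = -1
y_4 = S_4(0) = a_4 = 4
y_5 = S_4(3) = 1
t_q=37/4 is in segment 4 (τ=9/4); S_4(τ)=4171/1600

y_0=4 y_1=5 y_2=-2 y_3=-1 y_4=4 y_5=1
S(37/4) = 4171/1600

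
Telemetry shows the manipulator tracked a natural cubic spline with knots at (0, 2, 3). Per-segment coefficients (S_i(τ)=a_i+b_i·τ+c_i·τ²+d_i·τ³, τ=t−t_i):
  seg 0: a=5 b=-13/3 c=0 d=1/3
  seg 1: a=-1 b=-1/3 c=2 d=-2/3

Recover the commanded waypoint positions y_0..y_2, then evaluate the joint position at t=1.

y_0 = S_0(0) = a_0 = 5
y_1 = S_1(0) = a_1 = -1
y_2 = S_1(1) = 0
t_q=1 is in segment 0 (τ=1); S_0(τ)=1

y_0=5 y_1=-1 y_2=0
S(1) = 1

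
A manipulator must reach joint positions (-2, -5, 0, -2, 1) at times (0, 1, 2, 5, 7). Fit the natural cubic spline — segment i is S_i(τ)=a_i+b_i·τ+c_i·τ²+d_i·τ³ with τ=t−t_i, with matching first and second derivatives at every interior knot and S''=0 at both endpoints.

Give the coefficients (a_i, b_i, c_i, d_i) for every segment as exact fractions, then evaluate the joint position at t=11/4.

Δ: Δ0=-3, Δ1=5, Δ2=-2/3, Δ3=3/2
row 1: diag=4, rhs=48; c'=1/4, d'=12
row 2: denom=8−1·1/4=31/4; d'=(-34−1·12)/(31/4)=-184/31
row 3: denom=10−3·12/31=274/31; d'=(13−3·-184/31)/(274/31)=955/274
back: M3=955/274
back: M2=-184/31−12/31·955/274=-998/137
back: M1=12−1/4·-998/137=3787/274
M: M0=0, M1=3787/274, M2=-998/137, M3=955/274, M4=0
seg 0: a=-2, c=M0/2=0, d=(M1−M0)/(6·1)=3787/1644, b=Δ0−h0·(2M0+M1)/6=-8719/1644
seg 1: a=-5, c=M1/2=3787/548, d=(M2−M1)/(6·1)=-5783/1644, b=Δ1−h1·(2M1+M2)/6=1321/822
seg 2: a=0, c=M2/2=-499/137, d=(M3−M2)/(6·3)=2951/4932, b=Δ2−h2·(2M2+M3)/6=8015/1644
seg 3: a=-2, c=M3/2=955/548, d=(M4−M3)/(6·2)=-955/3288, b=Δ3−h3·(2M3+M4)/6=-677/822
t_q=11/4 → seg 2, τ=3/4; S=0+8015/1644·τ+-499/137·τ²+2951/4932·τ³=65237/35072

  seg 0: a=-2 b=-8719/1644 c=0 d=3787/1644
  seg 1: a=-5 b=1321/822 c=3787/548 d=-5783/1644
  seg 2: a=0 b=8015/1644 c=-499/137 d=2951/4932
  seg 3: a=-2 b=-677/822 c=955/548 d=-955/3288
S(11/4) = 65237/35072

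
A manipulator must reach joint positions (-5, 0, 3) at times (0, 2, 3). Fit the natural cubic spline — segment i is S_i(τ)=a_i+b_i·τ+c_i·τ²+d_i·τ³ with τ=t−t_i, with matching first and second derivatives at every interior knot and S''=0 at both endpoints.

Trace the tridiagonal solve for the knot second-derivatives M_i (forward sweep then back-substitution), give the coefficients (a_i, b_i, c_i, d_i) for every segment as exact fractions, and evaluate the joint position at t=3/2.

Δ: Δ0=5/2, Δ1=3
row 1: diag=6, rhs=3; c'=1/6, d'=1/2
back: M1=1/2
M: M0=0, M1=1/2, M2=0
seg 0: a=-5, c=M0/2=0, d=(M1−M0)/(6·2)=1/24, b=Δ0−h0·(2M0+M1)/6=7/3
seg 1: a=0, c=M1/2=1/4, d=(M2−M1)/(6·1)=-1/12, b=Δ1−h1·(2M1+M2)/6=17/6
t_q=3/2 → seg 0, τ=3/2; S=-5+7/3·τ+0·τ²+1/24·τ³=-87/64

  seg 0: a=-5 b=7/3 c=0 d=1/24
  seg 1: a=0 b=17/6 c=1/4 d=-1/12
S(3/2) = -87/64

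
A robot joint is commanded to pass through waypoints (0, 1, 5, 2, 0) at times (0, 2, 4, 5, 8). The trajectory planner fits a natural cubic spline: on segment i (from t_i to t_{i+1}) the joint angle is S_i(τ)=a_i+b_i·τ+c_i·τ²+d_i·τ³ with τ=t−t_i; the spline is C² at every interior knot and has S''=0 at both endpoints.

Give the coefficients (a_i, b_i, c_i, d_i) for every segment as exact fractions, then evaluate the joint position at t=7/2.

Δ: Δ0=1/2, Δ1=2, Δ2=-3, Δ3=-2/3
row 1: diag=8, rhs=9; c'=1/4, d'=9/8
row 2: denom=6−2·1/4=11/2; d'=(-30−2·9/8)/(11/2)=-129/22
row 3: denom=8−1·2/11=86/11; d'=(14−1·-129/22)/(86/11)=437/172
back: M3=437/172
back: M2=-129/22−2/11·437/172=-272/43
back: M1=9/8−1/4·-272/43=931/344
M: M0=0, M1=931/344, M2=-272/43, M3=437/172, M4=0
seg 0: a=0, c=M0/2=0, d=(M1−M0)/(6·2)=931/4128, b=Δ0−h0·(2M0+M1)/6=-415/1032
seg 1: a=1, c=M1/2=931/688, d=(M2−M1)/(6·2)=-3107/4128, b=Δ1−h1·(2M1+M2)/6=1189/516
seg 2: a=5, c=M2/2=-136/43, d=(M3−M2)/(6·1)=1525/1032, b=Δ2−h2·(2M2+M3)/6=-1357/1032
seg 3: a=2, c=M3/2=437/344, d=(M4−M3)/(6·3)=-437/3096, b=Δ3−h3·(2M3+M4)/6=-1655/516
t_q=7/2 → seg 1, τ=3/2; S=1+1189/516·τ+931/688·τ²+-3107/4128·τ³=54609/11008

  seg 0: a=0 b=-415/1032 c=0 d=931/4128
  seg 1: a=1 b=1189/516 c=931/688 d=-3107/4128
  seg 2: a=5 b=-1357/1032 c=-136/43 d=1525/1032
  seg 3: a=2 b=-1655/516 c=437/344 d=-437/3096
S(7/2) = 54609/11008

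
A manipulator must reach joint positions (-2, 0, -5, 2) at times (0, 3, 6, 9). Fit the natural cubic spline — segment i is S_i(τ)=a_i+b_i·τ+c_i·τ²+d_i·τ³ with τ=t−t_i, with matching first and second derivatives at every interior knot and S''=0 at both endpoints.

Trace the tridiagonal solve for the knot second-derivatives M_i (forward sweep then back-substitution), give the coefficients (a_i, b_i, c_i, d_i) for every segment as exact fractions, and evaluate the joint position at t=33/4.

  seg 0: a=-2 b=14/9 c=0 d=-8/81
  seg 1: a=0 b=-10/9 c=-8/9 d=19/81
  seg 2: a=-5 b=-1/9 c=11/9 d=-11/81
S(33/4) = -39/64

Δ: Δ0=2/3, Δ1=-5/3, Δ2=7/3
row 1: diag=12, rhs=-14; c'=1/4, d'=-7/6
row 2: denom=12−3·1/4=45/4; d'=(24−3·-7/6)/(45/4)=22/9
back: M2=22/9
back: M1=-7/6−1/4·22/9=-16/9
M: M0=0, M1=-16/9, M2=22/9, M3=0
seg 0: a=-2, c=M0/2=0, d=(M1−M0)/(6·3)=-8/81, b=Δ0−h0·(2M0+M1)/6=14/9
seg 1: a=0, c=M1/2=-8/9, d=(M2−M1)/(6·3)=19/81, b=Δ1−h1·(2M1+M2)/6=-10/9
seg 2: a=-5, c=M2/2=11/9, d=(M3−M2)/(6·3)=-11/81, b=Δ2−h2·(2M2+M3)/6=-1/9
t_q=33/4 → seg 2, τ=9/4; S=-5+-1/9·τ+11/9·τ²+-11/81·τ³=-39/64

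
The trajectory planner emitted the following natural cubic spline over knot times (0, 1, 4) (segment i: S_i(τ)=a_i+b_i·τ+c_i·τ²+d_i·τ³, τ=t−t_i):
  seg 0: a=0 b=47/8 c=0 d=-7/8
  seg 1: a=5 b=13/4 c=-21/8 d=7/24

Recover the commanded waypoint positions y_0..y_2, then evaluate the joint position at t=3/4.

y_0=0 y_1=5 y_2=-1
S(3/4) = 2067/512

y_0 = S_0(0) = a_0 = 0
y_1 = S_1(0) = a_1 = 5
y_2 = S_1(3) = -1
t_q=3/4 is in segment 0 (τ=3/4); S_0(τ)=2067/512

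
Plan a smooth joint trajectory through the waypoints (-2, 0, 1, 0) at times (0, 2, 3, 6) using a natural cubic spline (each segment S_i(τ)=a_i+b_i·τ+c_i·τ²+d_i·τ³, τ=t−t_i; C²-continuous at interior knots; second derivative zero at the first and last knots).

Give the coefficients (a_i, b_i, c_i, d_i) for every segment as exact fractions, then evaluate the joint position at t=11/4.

Δ: Δ0=1, Δ1=1, Δ2=-1/3
row 1: diag=6, rhs=0; c'=1/6, d'=0
row 2: denom=8−1·1/6=47/6; d'=(-8−1·0)/(47/6)=-48/47
back: M2=-48/47
back: M1=0−1/6·-48/47=8/47
M: M0=0, M1=8/47, M2=-48/47, M3=0
seg 0: a=-2, c=M0/2=0, d=(M1−M0)/(6·2)=2/141, b=Δ0−h0·(2M0+M1)/6=133/141
seg 1: a=0, c=M1/2=4/47, d=(M2−M1)/(6·1)=-28/141, b=Δ1−h1·(2M1+M2)/6=157/141
seg 2: a=1, c=M2/2=-24/47, d=(M3−M2)/(6·3)=8/141, b=Δ2−h2·(2M2+M3)/6=97/141
t_q=11/4 → seg 1, τ=3/4; S=0+157/141·τ+4/47·τ²+-28/141·τ³=601/752

  seg 0: a=-2 b=133/141 c=0 d=2/141
  seg 1: a=0 b=157/141 c=4/47 d=-28/141
  seg 2: a=1 b=97/141 c=-24/47 d=8/141
S(11/4) = 601/752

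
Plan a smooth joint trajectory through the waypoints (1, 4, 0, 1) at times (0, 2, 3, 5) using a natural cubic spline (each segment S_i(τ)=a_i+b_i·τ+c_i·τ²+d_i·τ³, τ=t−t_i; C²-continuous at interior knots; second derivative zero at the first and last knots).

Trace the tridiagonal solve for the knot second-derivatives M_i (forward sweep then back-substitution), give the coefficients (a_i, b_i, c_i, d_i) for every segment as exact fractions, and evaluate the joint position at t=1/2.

Δ: Δ0=3/2, Δ1=-4, Δ2=1/2
row 1: diag=6, rhs=-33; c'=1/6, d'=-11/2
row 2: denom=6−1·1/6=35/6; d'=(27−1·-11/2)/(35/6)=39/7
back: M2=39/7
back: M1=-11/2−1/6·39/7=-45/7
M: M0=0, M1=-45/7, M2=39/7, M3=0
seg 0: a=1, c=M0/2=0, d=(M1−M0)/(6·2)=-15/28, b=Δ0−h0·(2M0+M1)/6=51/14
seg 1: a=4, c=M1/2=-45/14, d=(M2−M1)/(6·1)=2, b=Δ1−h1·(2M1+M2)/6=-39/14
seg 2: a=0, c=M2/2=39/14, d=(M3−M2)/(6·2)=-13/28, b=Δ2−h2·(2M2+M3)/6=-45/14
t_q=1/2 → seg 0, τ=1/2; S=1+51/14·τ+0·τ²+-15/28·τ³=617/224

  seg 0: a=1 b=51/14 c=0 d=-15/28
  seg 1: a=4 b=-39/14 c=-45/14 d=2
  seg 2: a=0 b=-45/14 c=39/14 d=-13/28
S(1/2) = 617/224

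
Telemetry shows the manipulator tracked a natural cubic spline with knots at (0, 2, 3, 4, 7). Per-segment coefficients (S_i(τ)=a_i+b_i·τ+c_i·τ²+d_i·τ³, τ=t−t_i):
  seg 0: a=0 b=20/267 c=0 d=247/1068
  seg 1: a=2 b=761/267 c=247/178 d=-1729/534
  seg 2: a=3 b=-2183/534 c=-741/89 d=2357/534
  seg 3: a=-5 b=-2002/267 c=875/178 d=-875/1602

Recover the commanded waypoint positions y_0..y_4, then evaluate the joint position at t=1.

y_0=0 y_1=2 y_2=3 y_3=-5 y_4=2
S(1) = 109/356

y_0 = S_0(0) = a_0 = 0
y_1 = S_1(0) = a_1 = 2
y_2 = S_2(0) = a_2 = 3
y_3 = S_3(0) = a_3 = -5
y_4 = S_3(3) = 2
t_q=1 is in segment 0 (τ=1); S_0(τ)=109/356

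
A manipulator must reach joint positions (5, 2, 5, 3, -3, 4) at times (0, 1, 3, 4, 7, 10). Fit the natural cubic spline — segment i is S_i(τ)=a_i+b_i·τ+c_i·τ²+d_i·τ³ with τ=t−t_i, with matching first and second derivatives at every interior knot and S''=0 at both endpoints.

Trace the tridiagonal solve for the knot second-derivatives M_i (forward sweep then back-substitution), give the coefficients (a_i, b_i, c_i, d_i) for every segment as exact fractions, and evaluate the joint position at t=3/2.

Δ: Δ0=-3, Δ1=3/2, Δ2=-2, Δ3=-2, Δ4=7/3
row 1: diag=6, rhs=27; c'=1/3, d'=9/2
row 2: denom=6−2·1/3=16/3; d'=(-21−2·9/2)/(16/3)=-45/8
row 3: denom=8−1·3/16=125/16; d'=(0−1·-45/8)/(125/16)=18/25
row 4: denom=12−3·48/125=1356/125; d'=(26−3·18/25)/(1356/125)=745/339
back: M4=745/339
back: M3=18/25−48/125·745/339=-14/113
back: M2=-45/8−3/16·-14/113=-633/113
back: M1=9/2−1/3·-633/113=1439/226
M: M0=0, M1=1439/226, M2=-633/113, M3=-14/113, M4=745/339, M5=0
seg 0: a=5, c=M0/2=0, d=(M1−M0)/(6·1)=1439/1356, b=Δ0−h0·(2M0+M1)/6=-5507/1356
seg 1: a=2, c=M1/2=1439/452, d=(M2−M1)/(6·2)=-2705/2712, b=Δ1−h1·(2M1+M2)/6=-595/678
seg 2: a=5, c=M2/2=-633/226, d=(M3−M2)/(6·1)=619/678, b=Δ2−h2·(2M2+M3)/6=-38/339
seg 3: a=3, c=M3/2=-7/113, d=(M4−M3)/(6·3)=787/6102, b=Δ3−h3·(2M3+M4)/6=-2017/678
seg 4: a=-3, c=M4/2=745/678, d=(M5−M4)/(6·3)=-745/6102, b=Δ4−h4·(2M4+M5)/6=46/339
t_q=3/2 → seg 1, τ=1/2; S=2+-595/678·τ+1439/452·τ²+-2705/2712·τ³=16145/7232

  seg 0: a=5 b=-5507/1356 c=0 d=1439/1356
  seg 1: a=2 b=-595/678 c=1439/452 d=-2705/2712
  seg 2: a=5 b=-38/339 c=-633/226 d=619/678
  seg 3: a=3 b=-2017/678 c=-7/113 d=787/6102
  seg 4: a=-3 b=46/339 c=745/678 d=-745/6102
S(3/2) = 16145/7232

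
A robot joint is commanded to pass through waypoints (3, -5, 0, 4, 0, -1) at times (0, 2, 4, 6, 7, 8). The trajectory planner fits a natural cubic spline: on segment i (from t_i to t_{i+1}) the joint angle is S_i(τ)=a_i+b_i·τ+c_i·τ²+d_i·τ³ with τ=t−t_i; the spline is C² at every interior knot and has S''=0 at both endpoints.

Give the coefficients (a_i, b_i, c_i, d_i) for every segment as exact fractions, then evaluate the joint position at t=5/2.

Δ: Δ0=-4, Δ1=5/2, Δ2=2, Δ3=-4, Δ4=-1
row 1: diag=8, rhs=39; c'=1/4, d'=39/8
row 2: denom=8−2·1/4=15/2; d'=(-3−2·39/8)/(15/2)=-17/10
row 3: denom=6−2·4/15=82/15; d'=(-36−2·-17/10)/(82/15)=-489/82
row 4: denom=4−1·15/82=313/82; d'=(18−1·-489/82)/(313/82)=1965/313
back: M4=1965/313
back: M3=-489/82−15/82·1965/313=-2226/313
back: M2=-17/10−4/15·-2226/313=123/626
back: M1=39/8−1/4·123/626=3021/626
M: M0=0, M1=3021/626, M2=123/626, M3=-2226/313, M4=1965/313, M5=0
seg 0: a=3, c=M0/2=0, d=(M1−M0)/(6·2)=1007/2504, b=Δ0−h0·(2M0+M1)/6=-3511/626
seg 1: a=-5, c=M1/2=3021/1252, d=(M2−M1)/(6·2)=-483/1252, b=Δ1−h1·(2M1+M2)/6=-245/313
seg 2: a=0, c=M2/2=123/1252, d=(M3−M2)/(6·2)=-1525/2504, b=Δ2−h2·(2M2+M3)/6=1327/313
seg 3: a=4, c=M3/2=-1113/313, d=(M4−M3)/(6·1)=1397/626, b=Δ3−h3·(2M3+M4)/6=-1675/626
seg 4: a=0, c=M4/2=1965/626, d=(M5−M4)/(6·1)=-655/626, b=Δ4−h4·(2M4+M5)/6=-968/313
t_q=5/2 → seg 1, τ=1/2; S=-5+-245/313·τ+3021/1252·τ²+-483/1252·τ³=-48441/10016

  seg 0: a=3 b=-3511/626 c=0 d=1007/2504
  seg 1: a=-5 b=-245/313 c=3021/1252 d=-483/1252
  seg 2: a=0 b=1327/313 c=123/1252 d=-1525/2504
  seg 3: a=4 b=-1675/626 c=-1113/313 d=1397/626
  seg 4: a=0 b=-968/313 c=1965/626 d=-655/626
S(5/2) = -48441/10016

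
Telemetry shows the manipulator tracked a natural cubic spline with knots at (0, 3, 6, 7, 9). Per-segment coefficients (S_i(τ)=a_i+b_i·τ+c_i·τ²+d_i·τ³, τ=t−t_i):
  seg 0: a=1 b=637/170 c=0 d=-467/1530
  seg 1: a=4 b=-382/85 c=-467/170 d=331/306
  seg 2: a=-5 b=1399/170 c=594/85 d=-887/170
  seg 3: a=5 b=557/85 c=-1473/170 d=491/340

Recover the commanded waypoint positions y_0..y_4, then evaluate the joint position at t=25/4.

y_0 = S_0(0) = a_0 = 1
y_1 = S_1(0) = a_1 = 4
y_2 = S_2(0) = a_2 = -5
y_3 = S_3(0) = a_3 = 5
y_4 = S_3(2) = -5
t_q=25/4 is in segment 2 (τ=1/4); S_2(τ)=-28151/10880

y_0=1 y_1=4 y_2=-5 y_3=5 y_4=-5
S(25/4) = -28151/10880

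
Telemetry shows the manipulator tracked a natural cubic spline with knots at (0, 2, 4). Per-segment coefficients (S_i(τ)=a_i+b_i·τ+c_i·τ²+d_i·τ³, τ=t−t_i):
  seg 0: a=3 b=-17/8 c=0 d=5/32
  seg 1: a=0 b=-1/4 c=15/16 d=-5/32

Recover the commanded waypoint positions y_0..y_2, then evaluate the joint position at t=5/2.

y_0=3 y_1=0 y_2=2
S(5/2) = 23/256

y_0 = S_0(0) = a_0 = 3
y_1 = S_1(0) = a_1 = 0
y_2 = S_1(2) = 2
t_q=5/2 is in segment 1 (τ=1/2); S_1(τ)=23/256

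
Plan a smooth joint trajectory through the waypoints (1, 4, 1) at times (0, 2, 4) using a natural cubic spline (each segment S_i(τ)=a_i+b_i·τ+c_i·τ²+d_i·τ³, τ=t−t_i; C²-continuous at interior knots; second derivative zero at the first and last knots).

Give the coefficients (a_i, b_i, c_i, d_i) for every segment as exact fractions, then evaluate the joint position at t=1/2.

  seg 0: a=1 b=9/4 c=0 d=-3/16
  seg 1: a=4 b=0 c=-9/8 d=3/16
S(1/2) = 269/128

Δ: Δ0=3/2, Δ1=-3/2
row 1: diag=8, rhs=-18; c'=1/4, d'=-9/4
back: M1=-9/4
M: M0=0, M1=-9/4, M2=0
seg 0: a=1, c=M0/2=0, d=(M1−M0)/(6·2)=-3/16, b=Δ0−h0·(2M0+M1)/6=9/4
seg 1: a=4, c=M1/2=-9/8, d=(M2−M1)/(6·2)=3/16, b=Δ1−h1·(2M1+M2)/6=0
t_q=1/2 → seg 0, τ=1/2; S=1+9/4·τ+0·τ²+-3/16·τ³=269/128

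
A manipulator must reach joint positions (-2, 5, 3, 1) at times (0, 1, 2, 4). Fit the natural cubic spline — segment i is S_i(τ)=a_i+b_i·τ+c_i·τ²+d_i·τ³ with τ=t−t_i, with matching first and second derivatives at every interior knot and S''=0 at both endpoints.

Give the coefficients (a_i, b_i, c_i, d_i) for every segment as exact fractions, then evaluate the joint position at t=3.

Δ: Δ0=7, Δ1=-2, Δ2=-1
row 1: diag=4, rhs=-54; c'=1/4, d'=-27/2
row 2: denom=6−1·1/4=23/4; d'=(6−1·-27/2)/(23/4)=78/23
back: M2=78/23
back: M1=-27/2−1/4·78/23=-330/23
M: M0=0, M1=-330/23, M2=78/23, M3=0
seg 0: a=-2, c=M0/2=0, d=(M1−M0)/(6·1)=-55/23, b=Δ0−h0·(2M0+M1)/6=216/23
seg 1: a=5, c=M1/2=-165/23, d=(M2−M1)/(6·1)=68/23, b=Δ1−h1·(2M1+M2)/6=51/23
seg 2: a=3, c=M2/2=39/23, d=(M3−M2)/(6·2)=-13/46, b=Δ2−h2·(2M2+M3)/6=-75/23
t_q=3 → seg 2, τ=1; S=3+-75/23·τ+39/23·τ²+-13/46·τ³=53/46

  seg 0: a=-2 b=216/23 c=0 d=-55/23
  seg 1: a=5 b=51/23 c=-165/23 d=68/23
  seg 2: a=3 b=-75/23 c=39/23 d=-13/46
S(3) = 53/46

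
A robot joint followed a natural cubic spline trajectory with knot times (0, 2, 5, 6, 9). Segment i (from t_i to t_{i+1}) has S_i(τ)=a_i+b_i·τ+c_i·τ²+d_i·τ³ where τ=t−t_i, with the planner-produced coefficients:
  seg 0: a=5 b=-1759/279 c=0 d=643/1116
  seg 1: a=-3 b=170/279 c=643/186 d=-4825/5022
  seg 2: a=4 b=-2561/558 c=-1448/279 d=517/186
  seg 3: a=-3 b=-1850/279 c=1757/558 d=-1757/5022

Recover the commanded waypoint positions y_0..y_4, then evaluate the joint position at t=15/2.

y_0=5 y_1=-3 y_2=4 y_3=-3 y_4=-4
S(15/2) = -3493/496

y_0 = S_0(0) = a_0 = 5
y_1 = S_1(0) = a_1 = -3
y_2 = S_2(0) = a_2 = 4
y_3 = S_3(0) = a_3 = -3
y_4 = S_3(3) = -4
t_q=15/2 is in segment 3 (τ=3/2); S_3(τ)=-3493/496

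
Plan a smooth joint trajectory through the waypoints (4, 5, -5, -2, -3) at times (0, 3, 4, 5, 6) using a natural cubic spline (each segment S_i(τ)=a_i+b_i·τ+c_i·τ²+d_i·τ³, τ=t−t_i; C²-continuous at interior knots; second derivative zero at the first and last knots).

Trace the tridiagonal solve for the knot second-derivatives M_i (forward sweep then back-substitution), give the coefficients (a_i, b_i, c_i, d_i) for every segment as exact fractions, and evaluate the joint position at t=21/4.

Δ: Δ0=1/3, Δ1=-10, Δ2=3, Δ3=-1
row 1: diag=8, rhs=-62; c'=1/8, d'=-31/4
row 2: denom=4−1·1/8=31/8; d'=(78−1·-31/4)/(31/8)=686/31
row 3: denom=4−1·8/31=116/31; d'=(-24−1·686/31)/(116/31)=-715/58
back: M3=-715/58
back: M2=686/31−8/31·-715/58=734/29
back: M1=-31/4−1/8·734/29=-633/58
M: M0=0, M1=-633/58, M2=734/29, M3=-715/58, M4=0
seg 0: a=4, c=M0/2=0, d=(M1−M0)/(6·3)=-211/348, b=Δ0−h0·(2M0+M1)/6=2015/348
seg 1: a=5, c=M1/2=-633/116, d=(M2−M1)/(6·1)=2101/348, b=Δ1−h1·(2M1+M2)/6=-1841/174
seg 2: a=-5, c=M2/2=367/29, d=(M3−M2)/(6·1)=-2183/348, b=Δ2−h2·(2M2+M3)/6=-1177/348
seg 3: a=-2, c=M3/2=-715/116, d=(M4−M3)/(6·1)=715/348, b=Δ3−h3·(2M3+M4)/6=541/174
t_q=21/4 → seg 3, τ=1/4; S=-2+541/174·τ+-715/116·τ²+715/348·τ³=-11699/7424

  seg 0: a=4 b=2015/348 c=0 d=-211/348
  seg 1: a=5 b=-1841/174 c=-633/116 d=2101/348
  seg 2: a=-5 b=-1177/348 c=367/29 d=-2183/348
  seg 3: a=-2 b=541/174 c=-715/116 d=715/348
S(21/4) = -11699/7424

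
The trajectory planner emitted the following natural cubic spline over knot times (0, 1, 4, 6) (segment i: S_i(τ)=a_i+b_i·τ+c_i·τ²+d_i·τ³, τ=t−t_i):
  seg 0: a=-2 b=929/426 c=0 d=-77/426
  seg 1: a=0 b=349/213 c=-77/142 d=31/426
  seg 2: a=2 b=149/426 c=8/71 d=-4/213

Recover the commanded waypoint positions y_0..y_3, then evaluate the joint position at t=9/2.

y_0=-2 y_1=0 y_2=2 y_3=3
S(9/2) = 625/284

y_0 = S_0(0) = a_0 = -2
y_1 = S_1(0) = a_1 = 0
y_2 = S_2(0) = a_2 = 2
y_3 = S_2(2) = 3
t_q=9/2 is in segment 2 (τ=1/2); S_2(τ)=625/284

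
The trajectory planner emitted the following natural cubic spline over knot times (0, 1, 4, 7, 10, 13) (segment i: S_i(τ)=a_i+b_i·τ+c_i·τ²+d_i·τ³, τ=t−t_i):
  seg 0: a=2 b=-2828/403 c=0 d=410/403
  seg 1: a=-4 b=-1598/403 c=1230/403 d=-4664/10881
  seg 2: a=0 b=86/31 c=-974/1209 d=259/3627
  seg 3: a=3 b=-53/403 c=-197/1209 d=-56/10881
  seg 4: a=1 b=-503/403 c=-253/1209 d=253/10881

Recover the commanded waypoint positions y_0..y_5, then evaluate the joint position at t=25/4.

y_0=2 y_1=-4 y_2=0 y_3=3 y_4=1 y_5=-4
S(25/4) = 76779/25792

y_0 = S_0(0) = a_0 = 2
y_1 = S_1(0) = a_1 = -4
y_2 = S_2(0) = a_2 = 0
y_3 = S_3(0) = a_3 = 3
y_4 = S_4(0) = a_4 = 1
y_5 = S_4(3) = -4
t_q=25/4 is in segment 2 (τ=9/4); S_2(τ)=76779/25792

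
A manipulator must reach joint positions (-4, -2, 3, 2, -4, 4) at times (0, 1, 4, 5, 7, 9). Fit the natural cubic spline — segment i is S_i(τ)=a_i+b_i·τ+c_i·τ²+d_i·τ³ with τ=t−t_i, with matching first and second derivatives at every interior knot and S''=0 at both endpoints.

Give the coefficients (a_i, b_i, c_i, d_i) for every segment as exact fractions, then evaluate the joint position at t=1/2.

  seg 0: a=-4 b=6847/3534 c=0 d=221/3534
  seg 1: a=-2 b=3755/1767 c=221/1178 d=-401/3534
  seg 2: a=3 b=661/3534 c=-491/589 d=-1249/3534
  seg 3: a=2 b=-4489/1767 c=-2231/1178 d=5881/7068
  seg 4: a=-4 b=-232/1767 c=1825/589 d=-1825/3534
S(1/2) = -28493/9424

Δ: Δ0=2, Δ1=5/3, Δ2=-1, Δ3=-3, Δ4=4
row 1: diag=8, rhs=-2; c'=3/8, d'=-1/4
row 2: denom=8−3·3/8=55/8; d'=(-16−3·-1/4)/(55/8)=-122/55
row 3: denom=6−1·8/55=322/55; d'=(-12−1·-122/55)/(322/55)=-269/161
row 4: denom=8−2·55/161=1178/161; d'=(42−2·-269/161)/(1178/161)=3650/589
back: M4=3650/589
back: M3=-269/161−55/161·3650/589=-2231/589
back: M2=-122/55−8/55·-2231/589=-982/589
back: M1=-1/4−3/8·-982/589=221/589
M: M0=0, M1=221/589, M2=-982/589, M3=-2231/589, M4=3650/589, M5=0
seg 0: a=-4, c=M0/2=0, d=(M1−M0)/(6·1)=221/3534, b=Δ0−h0·(2M0+M1)/6=6847/3534
seg 1: a=-2, c=M1/2=221/1178, d=(M2−M1)/(6·3)=-401/3534, b=Δ1−h1·(2M1+M2)/6=3755/1767
seg 2: a=3, c=M2/2=-491/589, d=(M3−M2)/(6·1)=-1249/3534, b=Δ2−h2·(2M2+M3)/6=661/3534
seg 3: a=2, c=M3/2=-2231/1178, d=(M4−M3)/(6·2)=5881/7068, b=Δ3−h3·(2M3+M4)/6=-4489/1767
seg 4: a=-4, c=M4/2=1825/589, d=(M5−M4)/(6·2)=-1825/3534, b=Δ4−h4·(2M4+M5)/6=-232/1767
t_q=1/2 → seg 0, τ=1/2; S=-4+6847/3534·τ+0·τ²+221/3534·τ³=-28493/9424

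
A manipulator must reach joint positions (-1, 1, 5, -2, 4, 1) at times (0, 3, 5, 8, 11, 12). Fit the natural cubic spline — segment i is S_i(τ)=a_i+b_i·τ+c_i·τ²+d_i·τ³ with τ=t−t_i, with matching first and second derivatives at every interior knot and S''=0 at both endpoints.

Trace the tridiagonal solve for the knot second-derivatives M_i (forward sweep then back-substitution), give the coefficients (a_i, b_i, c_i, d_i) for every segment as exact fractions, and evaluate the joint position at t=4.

  seg 0: a=-1 b=-35/212 c=0 d=529/5724
  seg 1: a=1 b=247/106 c=529/636 d=-317/636
  seg 2: a=5 b=-103/318 c=-1373/636 d=947/1908
  seg 3: a=-2 b=79/636 c=367/159 d=-3211/5724
  seg 4: a=4 b=-373/318 c=-581/212 d=581/636
S(4) = 1165/318

Δ: Δ0=2/3, Δ1=2, Δ2=-7/3, Δ3=2, Δ4=-3
row 1: diag=10, rhs=8; c'=1/5, d'=4/5
row 2: denom=10−2·1/5=48/5; d'=(-26−2·4/5)/(48/5)=-23/8
row 3: denom=12−3·5/16=177/16; d'=(26−3·-23/8)/(177/16)=554/177
row 4: denom=8−3·16/59=424/59; d'=(-30−3·554/177)/(424/59)=-581/106
back: M4=-581/106
back: M3=554/177−16/59·-581/106=734/159
back: M2=-23/8−5/16·734/159=-1373/318
back: M1=4/5−1/5·-1373/318=529/318
M: M0=0, M1=529/318, M2=-1373/318, M3=734/159, M4=-581/106, M5=0
seg 0: a=-1, c=M0/2=0, d=(M1−M0)/(6·3)=529/5724, b=Δ0−h0·(2M0+M1)/6=-35/212
seg 1: a=1, c=M1/2=529/636, d=(M2−M1)/(6·2)=-317/636, b=Δ1−h1·(2M1+M2)/6=247/106
seg 2: a=5, c=M2/2=-1373/636, d=(M3−M2)/(6·3)=947/1908, b=Δ2−h2·(2M2+M3)/6=-103/318
seg 3: a=-2, c=M3/2=367/159, d=(M4−M3)/(6·3)=-3211/5724, b=Δ3−h3·(2M3+M4)/6=79/636
seg 4: a=4, c=M4/2=-581/212, d=(M5−M4)/(6·1)=581/636, b=Δ4−h4·(2M4+M5)/6=-373/318
t_q=4 → seg 1, τ=1; S=1+247/106·τ+529/636·τ²+-317/636·τ³=1165/318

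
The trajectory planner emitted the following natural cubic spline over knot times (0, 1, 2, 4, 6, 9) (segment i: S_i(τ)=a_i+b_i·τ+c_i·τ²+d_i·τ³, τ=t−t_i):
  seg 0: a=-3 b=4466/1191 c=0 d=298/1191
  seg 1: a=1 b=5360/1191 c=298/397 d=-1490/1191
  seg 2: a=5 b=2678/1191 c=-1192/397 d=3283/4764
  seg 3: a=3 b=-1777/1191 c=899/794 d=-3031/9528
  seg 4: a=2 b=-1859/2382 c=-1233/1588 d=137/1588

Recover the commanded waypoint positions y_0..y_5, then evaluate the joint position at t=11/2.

y_0=-3 y_1=1 y_2=5 y_3=3 y_4=2 y_5=-5
S(11/2) = 56809/25408

y_0 = S_0(0) = a_0 = -3
y_1 = S_1(0) = a_1 = 1
y_2 = S_2(0) = a_2 = 5
y_3 = S_3(0) = a_3 = 3
y_4 = S_4(0) = a_4 = 2
y_5 = S_4(3) = -5
t_q=11/2 is in segment 3 (τ=3/2); S_3(τ)=56809/25408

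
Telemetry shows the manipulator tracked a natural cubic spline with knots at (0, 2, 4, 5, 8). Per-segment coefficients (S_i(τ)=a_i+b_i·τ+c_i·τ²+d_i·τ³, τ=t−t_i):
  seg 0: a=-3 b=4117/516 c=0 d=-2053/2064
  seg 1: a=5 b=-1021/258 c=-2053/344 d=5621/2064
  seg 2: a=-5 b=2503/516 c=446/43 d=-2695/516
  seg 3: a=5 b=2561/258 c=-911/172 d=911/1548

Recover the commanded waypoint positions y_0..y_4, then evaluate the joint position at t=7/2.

y_0=-3 y_1=5 y_2=-5 y_3=5 y_4=3
S(7/2) = -28471/5504

y_0 = S_0(0) = a_0 = -3
y_1 = S_1(0) = a_1 = 5
y_2 = S_2(0) = a_2 = -5
y_3 = S_3(0) = a_3 = 5
y_4 = S_3(3) = 3
t_q=7/2 is in segment 1 (τ=3/2); S_1(τ)=-28471/5504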